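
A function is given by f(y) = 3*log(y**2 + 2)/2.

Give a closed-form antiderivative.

Check any antiderivative F(y) by computing F'(y) and comparing it with f(y).
Check: d/dy[3*y*log(y**2 + 2)/2 - 3*y + 3*sqrt(2)*atan(sqrt(2)*y/2)] = 3*log(y**2 + 2)/2 = f(y).

An antiderivative is F(y) = 3*y*log(y**2 + 2)/2 - 3*y + 3*sqrt(2)*atan(sqrt(2)*y/2).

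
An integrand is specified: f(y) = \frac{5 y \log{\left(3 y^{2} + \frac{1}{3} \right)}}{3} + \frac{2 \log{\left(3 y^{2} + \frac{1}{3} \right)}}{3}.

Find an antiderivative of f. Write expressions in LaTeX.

The integrand splits into summands that can be handled one at a time.
Check: d/dy[\frac{5 y^{2} \log{\left(3 y^{2} + \frac{1}{3} \right)}}{6} - \frac{5 y^{2}}{6} + \frac{2 y \log{\left(3 y^{2} + \frac{1}{3} \right)}}{3} - \frac{4 y}{3} + \frac{5 \log{\left(y^{2} + \frac{1}{9} \right)}}{54} + \frac{4 \operatorname{atan}{\left(3 y \right)}}{9}] = \frac{5 y \log{\left(3 y^{2} + \frac{1}{3} \right)}}{3} + \frac{2 \log{\left(3 y^{2} + \frac{1}{3} \right)}}{3} = f(y).

An antiderivative is F(y) = \frac{5 y^{2} \log{\left(3 y^{2} + \frac{1}{3} \right)}}{6} - \frac{5 y^{2}}{6} + \frac{2 y \log{\left(3 y^{2} + \frac{1}{3} \right)}}{3} - \frac{4 y}{3} + \frac{5 \log{\left(y^{2} + \frac{1}{9} \right)}}{54} + \frac{4 \operatorname{atan}{\left(3 y \right)}}{9}.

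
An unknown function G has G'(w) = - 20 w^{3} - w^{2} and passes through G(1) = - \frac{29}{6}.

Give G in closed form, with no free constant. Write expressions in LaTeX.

G(w) = - 5 w^{4} - \frac{w^{3}}{3} + \frac{1}{2}

Integrate term by term and add the pieces.
A general antiderivative is - 5 w^{4} - \frac{w^{3}}{3} + C.
The condition gives C = - \frac{29}{6} - (- \frac{16}{3}) = \frac{1}{2}.
So G(w) = - 5 w^{4} - \frac{w^{3}}{3} + \frac{1}{2}.
Check: d/dw[- 5 w^{4} - \frac{w^{3}}{3} + \frac{1}{2}] = - 20 w^{3} - w^{2} = G'(w).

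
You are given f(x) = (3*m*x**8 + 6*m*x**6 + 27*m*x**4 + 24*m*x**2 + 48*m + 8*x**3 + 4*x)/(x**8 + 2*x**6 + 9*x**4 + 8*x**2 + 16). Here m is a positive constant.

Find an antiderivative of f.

An antiderivative is F(x) = 3*m*x - 1/(x**4/2 + x**2/2 + 2).

Any candidate F(x) must reproduce f(x) exactly when differentiated.
Check: d/dx[3*m*x - 1/(x**4/2 + x**2/2 + 2)] = (3*m*x**8 + 6*m*x**6 + 27*m*x**4 + 24*m*x**2 + 48*m + 8*x**3 + 4*x)/(x**8 + 2*x**6 + 9*x**4 + 8*x**2 + 16) = f(x).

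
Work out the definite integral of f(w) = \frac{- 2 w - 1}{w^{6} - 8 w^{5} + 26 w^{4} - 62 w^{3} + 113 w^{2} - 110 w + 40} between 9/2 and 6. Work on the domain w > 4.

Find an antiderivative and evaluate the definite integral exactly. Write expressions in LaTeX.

Antiderivative: F(w) = - \frac{\log{\left(w - 4 \right)}}{42} + \frac{5 \log{\left(w - 2 \right)}}{18} - \frac{5 \log{\left(w - 1 \right)}}{18} + \frac{\log{\left(w^{2} + 5 \right)}}{84} - \frac{\sqrt{5} \operatorname{atan}{\left(\frac{\sqrt{5} w}{5} \right)}}{315} + \frac{1}{6 w - 6}; value = - \frac{5 \log{\left(5 \right)}}{18} - \frac{5 \log{\left(\frac{5}{2} \right)}}{18} - \frac{\log{\left(\frac{101}{4} \right)}}{84} - \frac{\log{\left(2 \right)}}{21} - \frac{1}{70} - \frac{\sqrt{5} \operatorname{atan}{\left(\frac{6 \sqrt{5}}{5} \right)}}{315} + \frac{\sqrt{5} \operatorname{atan}{\left(\frac{9 \sqrt{5}}{10} \right)}}{315} + \frac{\log{\left(41 \right)}}{84} + \frac{5 \log{\left(\frac{7}{2} \right)}}{18} + \frac{5 \log{\left(4 \right)}}{18}

Factor the denominator (\left(w - 4\right) \left(w - 2\right) \left(w - 1\right)^{2} \left(w^{2} + 5\right)) and decompose: f = \frac{3 w - 2}{126 \left(w^{2} + 5\right)} - \frac{5}{18 \left(w - 1\right)} - \frac{1}{6 \left(w - 1\right)^{2}} + \frac{5}{18 \left(w - 2\right)} - \frac{1}{42 \left(w - 4\right)}; each piece integrates to a log, atan, or power term.
F(w) = - \frac{\log{\left(w - 4 \right)}}{42} + \frac{5 \log{\left(w - 2 \right)}}{18} - \frac{5 \log{\left(w - 1 \right)}}{18} + \frac{\log{\left(w^{2} + 5 \right)}}{84} - \frac{\sqrt{5} \operatorname{atan}{\left(\frac{\sqrt{5} w}{5} \right)}}{315} + \frac{1}{6 w - 6} is an antiderivative of f.
Check: d/dw[- \frac{\log{\left(w - 4 \right)}}{42} + \frac{5 \log{\left(w - 2 \right)}}{18} - \frac{5 \log{\left(w - 1 \right)}}{18} + \frac{\log{\left(w^{2} + 5 \right)}}{84} - \frac{\sqrt{5} \operatorname{atan}{\left(\frac{\sqrt{5} w}{5} \right)}}{315} + \frac{1}{6 w - 6}] = \frac{- 2 w - 1}{w^{6} - 8 w^{5} + 26 w^{4} - 62 w^{3} + 113 w^{2} - 110 w + 40} = f(w).
F(6) = - \frac{5 \log{\left(5 \right)}}{18} - \frac{\log{\left(2 \right)}}{42} - \frac{\sqrt{5} \operatorname{atan}{\left(\frac{6 \sqrt{5}}{5} \right)}}{315} + \frac{1}{30} + \frac{\log{\left(41 \right)}}{84} + \frac{5 \log{\left(4 \right)}}{18}; F(9/2) = - \frac{5 \log{\left(\frac{7}{2} \right)}}{18} - \frac{\sqrt{5} \operatorname{atan}{\left(\frac{9 \sqrt{5}}{10} \right)}}{315} + \frac{\log{\left(2 \right)}}{42} + \frac{\log{\left(\frac{101}{4} \right)}}{84} + \frac{1}{21} + \frac{5 \log{\left(\frac{5}{2} \right)}}{18}.
Integral = F(6) - F(9/2) = - \frac{5 \log{\left(5 \right)}}{18} - \frac{5 \log{\left(\frac{5}{2} \right)}}{18} - \frac{\log{\left(\frac{101}{4} \right)}}{84} - \frac{\log{\left(2 \right)}}{21} - \frac{1}{70} - \frac{\sqrt{5} \operatorname{atan}{\left(\frac{6 \sqrt{5}}{5} \right)}}{315} + \frac{\sqrt{5} \operatorname{atan}{\left(\frac{9 \sqrt{5}}{10} \right)}}{315} + \frac{\log{\left(41 \right)}}{84} + \frac{5 \log{\left(\frac{7}{2} \right)}}{18} + \frac{5 \log{\left(4 \right)}}{18}.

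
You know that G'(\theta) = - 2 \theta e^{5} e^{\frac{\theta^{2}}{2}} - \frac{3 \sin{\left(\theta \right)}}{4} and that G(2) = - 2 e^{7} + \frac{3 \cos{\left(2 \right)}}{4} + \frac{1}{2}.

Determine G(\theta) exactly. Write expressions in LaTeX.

Integrate term by term and add the pieces.
A general antiderivative is - 2 e^{\frac{\theta^{2}}{2} + 5} + \frac{3 \cos{\left(\theta \right)}}{4} + C.
The condition gives C = - 2 e^{7} + \frac{3 \cos{\left(2 \right)}}{4} + \frac{1}{2} - (- 2 e^{7} + \frac{3 \cos{\left(2 \right)}}{4}) = \frac{1}{2}.
So G(\theta) = - \frac{8 e^{5} e^{\frac{\theta^{2}}{2}} - 3 \cos{\left(\theta \right)} - 2}{4}.
Check: d/d\theta[- \frac{8 e^{5} e^{\frac{\theta^{2}}{2}} - 3 \cos{\left(\theta \right)} - 2}{4}] = - 2 \theta e^{5} e^{\frac{\theta^{2}}{2}} - \frac{3 \sin{\left(\theta \right)}}{4} = G'(\theta).

G(\theta) = - \frac{8 e^{5} e^{\frac{\theta^{2}}{2}} - 3 \cos{\left(\theta \right)} - 2}{4}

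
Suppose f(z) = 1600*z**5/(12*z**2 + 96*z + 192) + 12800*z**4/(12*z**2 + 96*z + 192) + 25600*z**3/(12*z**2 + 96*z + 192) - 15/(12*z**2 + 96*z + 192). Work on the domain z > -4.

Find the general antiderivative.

The integrand splits into summands that can be handled one at a time.
Check: d/dz[5*(80*z**4*(z + 4) + 3)/(12*(z + 4))] = (1600*z**5 + 12800*z**4 + 25600*z**3 - 15)/(12*z**2 + 96*z + 192), which equals f(z).

F(z) = 5*(80*z**4*(z + 4) + 3)/(12*(z + 4)) + C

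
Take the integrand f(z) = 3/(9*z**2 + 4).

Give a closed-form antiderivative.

Since d/dz undoes antidifferentiation here, F'(z) = f(z) is required of F(z).
Check: d/dz[atan(3*z/2)/2] = 3/(9*z**2 + 4) = f(z).

An antiderivative is F(z) = atan(3*z/2)/2.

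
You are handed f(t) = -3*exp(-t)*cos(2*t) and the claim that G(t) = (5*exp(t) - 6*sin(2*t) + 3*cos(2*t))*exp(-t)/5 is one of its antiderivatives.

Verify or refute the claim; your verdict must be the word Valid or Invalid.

Valid - differentiating G returns exactly f.

d/dt[G] = -3*exp(-t)*cos(2*t)
This equals f(t) exactly, so the claim holds.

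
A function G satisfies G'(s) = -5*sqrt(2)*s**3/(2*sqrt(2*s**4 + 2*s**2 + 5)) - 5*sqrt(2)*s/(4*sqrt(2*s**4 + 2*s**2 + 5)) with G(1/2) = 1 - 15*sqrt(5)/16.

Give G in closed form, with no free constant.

G(s) = (-5*sqrt(2)*sqrt(2*s**4 + 2*s**2 + 5) + 8)/8

G'(s) matches the chain-rule pattern g'(h)*h' with inner function h(s) = s**4 + s**2 + 5/2; substituting u = h(s) collapses the integral.
A general antiderivative is -5*sqrt(s**4 + s**2 + 5/2)/4 + C.
The condition gives C = 1 - 15*sqrt(5)/16 - (-15*sqrt(5)/16) = 1.
So G(s) = (-5*sqrt(2)*sqrt(2*s**4 + 2*s**2 + 5) + 8)/8.
Check: d/ds[(-5*sqrt(2)*sqrt(2*s**4 + 2*s**2 + 5) + 8)/8] = (-10*sqrt(2)*s**3 - 5*sqrt(2)*s)/(4*sqrt(2*s**4 + 2*s**2 + 5)), which equals G'(s).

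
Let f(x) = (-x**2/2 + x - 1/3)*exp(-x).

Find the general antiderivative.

F(x) = (3*x**2 + 2)*exp(-x)/6 + C

f has the shape u'v + uv' for u = x**2/2 + 1/3 and v = exp(-x) — it is the derivative of the product u*v.
Check: d/dx[(3*x**2 + 2)*exp(-x)/6] = (-3*x**2 + 6*x - 2)*exp(-x)/6, which equals f(x).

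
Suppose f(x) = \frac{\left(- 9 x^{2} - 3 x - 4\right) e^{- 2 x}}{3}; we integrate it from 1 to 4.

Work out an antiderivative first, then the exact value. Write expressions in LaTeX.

Antiderivative: F(x) = \frac{3 x^{2} e^{- 2 x}}{2} + 2 x e^{- 2 x} + \frac{5 e^{- 2 x}}{3}; value = - \frac{31}{6 e^{2}} + \frac{101}{3 e^{8}}

f has the shape u'v + uv' for u = \frac{3 x^{2}}{2} + 2 x + \frac{5}{3} and v = e^{- 2 x} — it is the derivative of the product u*v.
F(x) = \frac{3 x^{2} e^{- 2 x}}{2} + 2 x e^{- 2 x} + \frac{5 e^{- 2 x}}{3} is an antiderivative of f.
Check: d/dx[\frac{3 x^{2} e^{- 2 x}}{2} + 2 x e^{- 2 x} + \frac{5 e^{- 2 x}}{3}] = \frac{\left(- 9 x^{2} - 3 x - 4\right) e^{- 2 x}}{3} = f(x).
F(4) = \frac{101}{3 e^{8}}; F(1) = \frac{31}{6 e^{2}}.
Integral = F(4) - F(1) = - \frac{31}{6 e^{2}} + \frac{101}{3 e^{8}}.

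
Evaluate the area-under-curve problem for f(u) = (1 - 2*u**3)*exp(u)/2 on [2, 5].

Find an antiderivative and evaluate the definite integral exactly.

Antiderivative: F(u) = (-2*u**3 + 6*u**2 - 12*u + 13)*exp(u)/2; value = -147*exp(5)/2 + 3*exp(2)/2

Recognize the product-rule pattern: f = v'r + vr' with v = -u**3 + 3*u**2 - 6*u + 13/2, r = exp(u), so integration by parts undoes it.
F(u) = (-2*u**3 + 6*u**2 - 12*u + 13)*exp(u)/2 is an antiderivative of f.
Check: d/du[(-2*u**3 + 6*u**2 - 12*u + 13)*exp(u)/2] = -u**3*exp(u) + exp(u)/2, which equals f(u).
F(5) = -147*exp(5)/2; F(2) = -3*exp(2)/2.
Integral = F(5) - F(2) = -147*exp(5)/2 + 3*exp(2)/2.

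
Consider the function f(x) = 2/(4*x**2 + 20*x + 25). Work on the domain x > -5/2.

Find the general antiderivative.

F(x) = -1/(2*x + 5) + C

Check any antiderivative F(x) by computing F'(x) and comparing it with f(x).
Check: d/dx[-1/(2*x + 5)] = 2/(4*x**2 + 20*x + 25) = f(x).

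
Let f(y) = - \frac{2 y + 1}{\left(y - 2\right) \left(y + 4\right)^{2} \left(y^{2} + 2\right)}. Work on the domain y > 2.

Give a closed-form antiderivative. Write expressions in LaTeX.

An antiderivative is F(y) = - \frac{5 \log{\left(y - 2 \right)}}{216} - \frac{41 \log{\left(y + 4 \right)}}{1944} + \frac{43 \log{\left(y^{2} + 2 \right)}}{1944} + \frac{13 \sqrt{2} \operatorname{atan}{\left(\frac{\sqrt{2} y}{2} \right)}}{972} + \frac{7}{108 y + 432}.

Factor the denominator (\left(y - 2\right) \left(y + 4\right)^{2} \left(y^{2} + 2\right)) and decompose: f = \frac{43 y + 26}{972 \left(y^{2} + 2\right)} - \frac{41}{1944 \left(y + 4\right)} - \frac{7}{108 \left(y + 4\right)^{2}} - \frac{5}{216 \left(y - 2\right)}; each piece integrates to a log, atan, or power term.
Check: d/dy[- \frac{5 \log{\left(y - 2 \right)}}{216} - \frac{41 \log{\left(y + 4 \right)}}{1944} + \frac{43 \log{\left(y^{2} + 2 \right)}}{1944} + \frac{13 \sqrt{2} \operatorname{atan}{\left(\frac{\sqrt{2} y}{2} \right)}}{972} + \frac{7}{108 y + 432}] = \frac{- 2 y - 1}{y^{5} + 6 y^{4} + 2 y^{3} - 20 y^{2} - 64}, which equals f(y).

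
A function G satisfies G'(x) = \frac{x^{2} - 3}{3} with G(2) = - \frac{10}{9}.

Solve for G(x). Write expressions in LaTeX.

G(x) = \frac{x \left(x^{2} - 9\right)}{9}

Check a candidate G(x) by differentiating: d/dx[G] must match the given G'(x).
A general antiderivative is \frac{x^{3}}{9} - x + C.
The condition gives C = - \frac{10}{9} - (- \frac{10}{9}) = 0.
So G(x) = \frac{x \left(x^{2} - 9\right)}{9}.
Check: d/dx[\frac{x \left(x^{2} - 9\right)}{9}] = \frac{x^{2}}{3} - 1, which equals G'(x).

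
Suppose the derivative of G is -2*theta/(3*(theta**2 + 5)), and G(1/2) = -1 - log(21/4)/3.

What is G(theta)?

G(theta) = -log(theta**2 + 5)/3 - 1

The substitution u = theta**2 + 5 works: G'(theta) is exactly (dG/du)*(du/dtheta) for that inner function.
A general antiderivative is -log(theta**2 + 5)/3 + C.
The condition gives C = -1 - log(21/4)/3 - (-log(21/4)/3) = -1.
So G(theta) = -log(theta**2 + 5)/3 - 1.
Check: d/dtheta[-log(theta**2 + 5)/3 - 1] = -2*theta/(3*theta**2 + 15), which equals G'(theta).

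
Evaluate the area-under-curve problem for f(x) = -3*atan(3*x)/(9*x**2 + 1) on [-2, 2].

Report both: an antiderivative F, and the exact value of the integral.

The substitution u = atan(3*x) works: f is exactly (dF/du)*(du/dx) for that inner function.
F(x) = -atan(3*x)**2/2 is an antiderivative of f.
Check: d/dx[-atan(3*x)**2/2] = -3*atan(3*x)/(9*x**2 + 1) = f(x).
F(2) = -atan(6)**2/2; F(-2) = -atan(6)**2/2.
Integral = F(2) - F(-2) = 0.

Antiderivative: F(x) = -atan(3*x)**2/2; value = 0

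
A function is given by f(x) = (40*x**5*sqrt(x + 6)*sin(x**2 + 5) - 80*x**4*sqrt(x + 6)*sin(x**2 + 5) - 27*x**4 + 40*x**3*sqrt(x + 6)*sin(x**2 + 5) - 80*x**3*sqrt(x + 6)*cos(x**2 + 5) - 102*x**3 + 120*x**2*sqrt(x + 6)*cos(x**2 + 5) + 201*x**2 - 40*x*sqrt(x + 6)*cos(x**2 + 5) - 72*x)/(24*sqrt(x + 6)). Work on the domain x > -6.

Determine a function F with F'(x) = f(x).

Recognize the product-rule pattern: f = u'v + uv' with u = -(-x**2 + x)**2/2, v = sqrt(x + 6)/2 + 5*cos(x**2 + 5)/3, so integration by parts undoes it.
Check: d/dx[-x**4*sqrt(x + 6)/4 - 5*x**4*cos(x**2 + 5)/6 + x**3*sqrt(x + 6)/2 + 5*x**3*cos(x**2 + 5)/3 - x**2*sqrt(x + 6)/4 - 5*x**2*cos(x**2 + 5)/6] = (40*x**5*sqrt(x + 6)*sin(x**2 + 5) - 80*x**4*sqrt(x + 6)*sin(x**2 + 5) - 27*x**4 + 40*x**3*sqrt(x + 6)*sin(x**2 + 5) - 80*x**3*sqrt(x + 6)*cos(x**2 + 5) - 102*x**3 + 120*x**2*sqrt(x + 6)*cos(x**2 + 5) + 201*x**2 - 40*x*sqrt(x + 6)*cos(x**2 + 5) - 72*x)/(24*sqrt(x + 6)) = f(x).

An antiderivative is F(x) = -x**4*sqrt(x + 6)/4 - 5*x**4*cos(x**2 + 5)/6 + x**3*sqrt(x + 6)/2 + 5*x**3*cos(x**2 + 5)/3 - x**2*sqrt(x + 6)/4 - 5*x**2*cos(x**2 + 5)/6.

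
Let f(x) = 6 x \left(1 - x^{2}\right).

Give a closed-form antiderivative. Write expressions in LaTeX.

f matches the chain-rule pattern g'(h)*h' with inner function h(x) = 1 - x^{2}; substituting u = h(x) collapses the integral.
Check: d/dx[- \frac{3 x^{4}}{2} + 3 x^{2}] = - 6 x^{3} + 6 x, which equals f(x).

An antiderivative is F(x) = - \frac{3 x^{4}}{2} + 3 x^{2}.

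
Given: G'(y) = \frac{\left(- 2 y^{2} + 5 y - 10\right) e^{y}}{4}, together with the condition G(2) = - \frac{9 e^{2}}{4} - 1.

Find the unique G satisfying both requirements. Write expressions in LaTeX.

Recognize the product-rule pattern: G'(y) = u'v + uv' with u = - \frac{y^{2}}{2} + \frac{9 y}{4} - \frac{19}{4}, v = e^{y}, so integration by parts undoes it.
A general antiderivative is \frac{\left(- 2 y^{2} + 9 y - 19\right) e^{y}}{4} + C.
The condition gives C = - \frac{9 e^{2}}{4} - 1 - (- \frac{9 e^{2}}{4}) = -1.
So G(y) = - \frac{y^{2} e^{y}}{2} + \frac{9 y e^{y}}{4} - \frac{19 e^{y}}{4} - 1.
Check: d/dy[- \frac{y^{2} e^{y}}{2} + \frac{9 y e^{y}}{4} - \frac{19 e^{y}}{4} - 1] = - \frac{y^{2} e^{y}}{2} + \frac{5 y e^{y}}{4} - \frac{5 e^{y}}{2}, which equals G'(y).

G(y) = - \frac{y^{2} e^{y}}{2} + \frac{9 y e^{y}}{4} - \frac{19 e^{y}}{4} - 1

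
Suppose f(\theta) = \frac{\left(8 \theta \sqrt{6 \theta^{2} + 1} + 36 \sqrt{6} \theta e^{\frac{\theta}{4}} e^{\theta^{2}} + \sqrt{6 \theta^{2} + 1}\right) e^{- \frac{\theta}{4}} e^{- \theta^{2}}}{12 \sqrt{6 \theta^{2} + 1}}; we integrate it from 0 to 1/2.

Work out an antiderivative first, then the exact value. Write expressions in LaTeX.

Differentiate the proposed F(\theta) back; it has to land on f(\theta) exactly.
F(\theta) = - \frac{- 3 \sqrt{6} \sqrt{6 \theta^{2} + 1} + 2 e^{- \frac{\theta}{4}} e^{- \theta^{2}}}{6} is an antiderivative of f.
Check: d/d\theta[- \frac{- 3 \sqrt{6} \sqrt{6 \theta^{2} + 1} + 2 e^{- \frac{\theta}{4}} e^{- \theta^{2}}}{6}] = \frac{\left(8 \theta \sqrt{6 \theta^{2} + 1} + 36 \sqrt{6} \theta e^{\frac{\theta}{4}} e^{\theta^{2}} + \sqrt{6 \theta^{2} + 1}\right) e^{- \frac{\theta}{4}} e^{- \theta^{2}}}{12 \sqrt{6 \theta^{2} + 1}} = f(\theta).
F(1/2) = - \frac{1}{3 e^{\frac{3}{8}}} + \frac{\sqrt{15}}{2}; F(0) = - \frac{1}{3} + \frac{\sqrt{6}}{2}.
Integral = F(1/2) - F(0) = - \frac{\sqrt{6}}{2} - \frac{1}{3 e^{\frac{3}{8}}} + \frac{1}{3} + \frac{\sqrt{15}}{2}.

Antiderivative: F(\theta) = - \frac{- 3 \sqrt{6} \sqrt{6 \theta^{2} + 1} + 2 e^{- \frac{\theta}{4}} e^{- \theta^{2}}}{6}; value = - \frac{\sqrt{6}}{2} - \frac{1}{3 e^{\frac{3}{8}}} + \frac{1}{3} + \frac{\sqrt{15}}{2}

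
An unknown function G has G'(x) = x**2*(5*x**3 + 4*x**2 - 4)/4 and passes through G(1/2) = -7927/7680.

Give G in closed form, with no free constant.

Differentiate the proposed G(x) back; it has to land on the given G'(x).
A general antiderivative is 5*x**6/24 + x**5/5 - x**3/3 + C.
The condition gives C = -7927/7680 - (-247/7680) = -1.
So G(x) = 5*x**6/24 + x**5/5 - x**3/3 - 1.
Check: d/dx[5*x**6/24 + x**5/5 - x**3/3 - 1] = 5*x**5/4 + x**4 - x**2, which equals G'(x).

G(x) = 5*x**6/24 + x**5/5 - x**3/3 - 1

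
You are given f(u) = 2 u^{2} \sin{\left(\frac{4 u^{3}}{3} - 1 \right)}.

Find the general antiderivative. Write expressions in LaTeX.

The substitution w = \frac{4 u^{3}}{3} - 1 works: f is exactly (dF/dw)*(dw/du) for that inner function.
Check: d/du[- \frac{\cos{\left(\frac{4 u^{3}}{3} - 1 \right)}}{2}] = 2 u^{2} \sin{\left(\frac{4 u^{3}}{3} - 1 \right)} = f(u).

F(u) = - \frac{\cos{\left(\frac{4 u^{3}}{3} - 1 \right)}}{2} + C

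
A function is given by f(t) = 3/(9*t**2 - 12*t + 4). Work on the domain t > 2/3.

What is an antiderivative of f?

Check any antiderivative F(t) by computing F'(t) and comparing it with f(t).
Check: d/dt[-1/(3*t - 2)] = 3/(9*t**2 - 12*t + 4) = f(t).

An antiderivative is F(t) = -1/(3*t - 2).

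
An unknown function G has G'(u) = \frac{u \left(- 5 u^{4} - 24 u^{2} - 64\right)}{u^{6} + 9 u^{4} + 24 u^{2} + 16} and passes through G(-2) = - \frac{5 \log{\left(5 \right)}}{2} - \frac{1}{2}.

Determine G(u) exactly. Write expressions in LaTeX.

G(u) = \frac{- 5 u^{2} \log{\left(u^{2} + 1 \right)} + u^{2} - 20 \log{\left(u^{2} + 1 \right)} - 12}{2 u^{2} + 8}

Check a candidate G(u) by differentiating: d/du[G] must match the given G'(u).
A general antiderivative is - \frac{5 \log{\left(u^{2} + 1 \right)}}{2} - \frac{4}{\frac{u^{2}}{2} + 2} + C.
The condition gives C = - \frac{5 \log{\left(5 \right)}}{2} - \frac{1}{2} - (- \frac{5 \log{\left(5 \right)}}{2} - 1) = \frac{1}{2}.
So G(u) = \frac{- 5 u^{2} \log{\left(u^{2} + 1 \right)} + u^{2} - 20 \log{\left(u^{2} + 1 \right)} - 12}{2 u^{2} + 8}.
Check: d/du[\frac{- 5 u^{2} \log{\left(u^{2} + 1 \right)} + u^{2} - 20 \log{\left(u^{2} + 1 \right)} - 12}{2 u^{2} + 8}] = \frac{- 5 u^{5} - 24 u^{3} - 64 u}{u^{6} + 9 u^{4} + 24 u^{2} + 16}, which equals G'(u).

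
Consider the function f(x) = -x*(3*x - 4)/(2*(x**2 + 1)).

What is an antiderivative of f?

A candidate is checked by its d/dx: the result must match f(x).
Check: d/dx[-3*x/2 + log(x**2 + 1) + 3*atan(x)/2] = (-3*x**2 + 4*x)/(2*x**2 + 2), which equals f(x).

An antiderivative is F(x) = -3*x/2 + log(x**2 + 1) + 3*atan(x)/2.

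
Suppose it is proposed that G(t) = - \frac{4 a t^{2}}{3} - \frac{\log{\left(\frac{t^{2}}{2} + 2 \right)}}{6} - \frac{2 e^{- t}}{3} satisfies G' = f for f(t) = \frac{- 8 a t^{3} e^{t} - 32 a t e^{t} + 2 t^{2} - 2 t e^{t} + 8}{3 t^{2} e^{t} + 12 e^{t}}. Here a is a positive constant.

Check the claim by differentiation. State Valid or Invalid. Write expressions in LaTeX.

Invalid: d/dt[G] - f = \frac{t}{3 t^{2} + 12}, which is not 0.

d/dt[G] = \frac{- 8 a t^{3} e^{t} - 32 a t e^{t} + 2 t^{2} - t e^{t} + 8}{3 t^{2} e^{t} + 12 e^{t}}
d/dt[G] - f(t) = \frac{t}{3 t^{2} + 12} != 0.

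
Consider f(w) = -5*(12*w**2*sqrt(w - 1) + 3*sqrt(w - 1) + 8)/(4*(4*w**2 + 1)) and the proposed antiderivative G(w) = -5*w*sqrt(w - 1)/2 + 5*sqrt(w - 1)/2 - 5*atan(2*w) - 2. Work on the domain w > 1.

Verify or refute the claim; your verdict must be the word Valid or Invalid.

Valid - the claim checks out under differentiation.

d/dw[G] = (-60*w**3 + 60*w**2 - 15*w - 40*sqrt(w - 1) + 15)/(16*w**2*sqrt(w - 1) + 4*sqrt(w - 1))
This equals f(w) exactly, so the claim holds.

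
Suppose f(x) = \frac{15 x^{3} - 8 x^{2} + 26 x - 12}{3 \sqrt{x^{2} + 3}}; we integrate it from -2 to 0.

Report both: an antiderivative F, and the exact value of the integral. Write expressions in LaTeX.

Antiderivative: F(x) = \frac{4 \sqrt{x^{2} + 3} \left(\frac{5 x^{2}}{4} - x - 1\right)}{3}; value = - 8 \sqrt{7} - \frac{4 \sqrt{3}}{3}

f has the shape u'v + uv' for u = \frac{4 \sqrt{x^{2} + 3}}{3} and v = \frac{5 x^{2}}{4} - x - 1 — it is the derivative of the product u*v.
F(x) = \frac{4 \sqrt{x^{2} + 3} \left(\frac{5 x^{2}}{4} - x - 1\right)}{3} is an antiderivative of f.
Check: d/dx[\frac{4 \sqrt{x^{2} + 3} \left(\frac{5 x^{2}}{4} - x - 1\right)}{3}] = \frac{15 x^{3} - 8 x^{2} + 26 x - 12}{3 \sqrt{x^{2} + 3}} = f(x).
F(0) = - \frac{4 \sqrt{3}}{3}; F(-2) = 8 \sqrt{7}.
Integral = F(0) - F(-2) = - 8 \sqrt{7} - \frac{4 \sqrt{3}}{3}.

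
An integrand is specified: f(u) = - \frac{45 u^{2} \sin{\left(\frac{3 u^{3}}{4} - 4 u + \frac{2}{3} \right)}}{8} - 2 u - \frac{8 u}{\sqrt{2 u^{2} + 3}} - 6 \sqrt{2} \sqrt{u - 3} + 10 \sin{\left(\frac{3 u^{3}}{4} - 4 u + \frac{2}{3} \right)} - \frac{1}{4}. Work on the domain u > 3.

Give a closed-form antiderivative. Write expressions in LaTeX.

The integrand splits into summands that can be handled one at a time.
Check: d/du[- u^{2} - 4 \sqrt{2} u \sqrt{u - 3} - \frac{u}{4} + 12 \sqrt{2} \sqrt{u - 3} - 4 \sqrt{2 u^{2} + 3} + \frac{5 \cos{\left(\frac{3 u^{3}}{4} - 4 u + \frac{2}{3} \right)}}{2}] = \frac{- 45 u^{2} \sqrt{u - 3} \sqrt{2 u^{2} + 3} \sin{\left(\frac{3 u^{3}}{4} - 4 u + \frac{2}{3} \right)} - 16 u \sqrt{u - 3} \sqrt{2 u^{2} + 3} - 64 u \sqrt{u - 3} - 48 \sqrt{2} u \sqrt{2 u^{2} + 3} + 80 \sqrt{u - 3} \sqrt{2 u^{2} + 3} \sin{\left(\frac{3 u^{3}}{4} - 4 u + \frac{2}{3} \right)} - 2 \sqrt{u - 3} \sqrt{2 u^{2} + 3} + 144 \sqrt{2} \sqrt{2 u^{2} + 3}}{8 \sqrt{u - 3} \sqrt{2 u^{2} + 3}}, which equals f(u).

An antiderivative is F(u) = - u^{2} - 4 \sqrt{2} u \sqrt{u - 3} - \frac{u}{4} + 12 \sqrt{2} \sqrt{u - 3} - 4 \sqrt{2 u^{2} + 3} + \frac{5 \cos{\left(\frac{3 u^{3}}{4} - 4 u + \frac{2}{3} \right)}}{2}.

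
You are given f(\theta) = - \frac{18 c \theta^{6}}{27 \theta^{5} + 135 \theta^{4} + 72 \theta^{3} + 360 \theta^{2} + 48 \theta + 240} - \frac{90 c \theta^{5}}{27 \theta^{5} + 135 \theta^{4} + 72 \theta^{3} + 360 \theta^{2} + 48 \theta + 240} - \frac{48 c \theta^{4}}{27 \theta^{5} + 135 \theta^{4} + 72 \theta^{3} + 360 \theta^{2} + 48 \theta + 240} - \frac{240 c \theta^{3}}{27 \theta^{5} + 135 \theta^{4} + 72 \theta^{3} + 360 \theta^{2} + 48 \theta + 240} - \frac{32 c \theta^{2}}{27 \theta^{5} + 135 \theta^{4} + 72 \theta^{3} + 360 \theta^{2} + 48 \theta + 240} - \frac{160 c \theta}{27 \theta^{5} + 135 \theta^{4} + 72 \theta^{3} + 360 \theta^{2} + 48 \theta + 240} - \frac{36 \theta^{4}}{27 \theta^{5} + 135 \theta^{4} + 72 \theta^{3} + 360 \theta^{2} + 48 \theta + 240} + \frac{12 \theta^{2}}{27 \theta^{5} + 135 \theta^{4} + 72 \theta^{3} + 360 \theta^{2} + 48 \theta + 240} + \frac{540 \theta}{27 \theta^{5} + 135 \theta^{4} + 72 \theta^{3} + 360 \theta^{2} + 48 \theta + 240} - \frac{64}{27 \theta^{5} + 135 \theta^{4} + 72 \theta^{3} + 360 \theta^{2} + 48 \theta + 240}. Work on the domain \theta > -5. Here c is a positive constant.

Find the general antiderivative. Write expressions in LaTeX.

Integrate term by term and add the pieces.
Check: d/d\theta[- \frac{c \theta^{2}}{3} - \frac{4 \log{\left(\frac{\theta}{2} + \frac{5}{2} \right)}}{3} - \frac{3}{\frac{3 \theta^{2}}{2} + 2}] = \frac{- 18 c \theta^{6} - 90 c \theta^{5} - 48 c \theta^{4} - 240 c \theta^{3} - 32 c \theta^{2} - 160 c \theta - 36 \theta^{4} + 12 \theta^{2} + 540 \theta - 64}{27 \theta^{5} + 135 \theta^{4} + 72 \theta^{3} + 360 \theta^{2} + 48 \theta + 240}, which equals f(\theta).

F(\theta) = - \frac{c \theta^{2}}{3} - \frac{4 \log{\left(\frac{\theta}{2} + \frac{5}{2} \right)}}{3} - \frac{3}{\frac{3 \theta^{2}}{2} + 2} + C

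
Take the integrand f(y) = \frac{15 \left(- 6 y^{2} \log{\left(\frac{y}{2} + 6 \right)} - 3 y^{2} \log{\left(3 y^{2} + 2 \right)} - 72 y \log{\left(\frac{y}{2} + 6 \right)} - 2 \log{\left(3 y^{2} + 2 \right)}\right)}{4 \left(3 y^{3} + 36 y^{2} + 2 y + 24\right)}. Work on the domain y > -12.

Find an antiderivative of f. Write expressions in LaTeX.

f has the shape u'v + uv' for u = - \frac{15 \log{\left(3 y^{2} + 2 \right)}}{4} and v = \log{\left(\frac{y}{2} + 6 \right)} — it is the derivative of the product u*v.
Check: d/dy[- \frac{15 \log{\left(\frac{y}{2} + 6 \right)} \log{\left(3 y^{2} + 2 \right)}}{4}] = \frac{- 90 y^{2} \log{\left(\frac{y}{2} + 6 \right)} - 45 y^{2} \log{\left(3 y^{2} + 2 \right)} - 1080 y \log{\left(\frac{y}{2} + 6 \right)} - 30 \log{\left(3 y^{2} + 2 \right)}}{12 y^{3} + 144 y^{2} + 8 y + 96}, which equals f(y).

An antiderivative is F(y) = - \frac{15 \log{\left(\frac{y}{2} + 6 \right)} \log{\left(3 y^{2} + 2 \right)}}{4}.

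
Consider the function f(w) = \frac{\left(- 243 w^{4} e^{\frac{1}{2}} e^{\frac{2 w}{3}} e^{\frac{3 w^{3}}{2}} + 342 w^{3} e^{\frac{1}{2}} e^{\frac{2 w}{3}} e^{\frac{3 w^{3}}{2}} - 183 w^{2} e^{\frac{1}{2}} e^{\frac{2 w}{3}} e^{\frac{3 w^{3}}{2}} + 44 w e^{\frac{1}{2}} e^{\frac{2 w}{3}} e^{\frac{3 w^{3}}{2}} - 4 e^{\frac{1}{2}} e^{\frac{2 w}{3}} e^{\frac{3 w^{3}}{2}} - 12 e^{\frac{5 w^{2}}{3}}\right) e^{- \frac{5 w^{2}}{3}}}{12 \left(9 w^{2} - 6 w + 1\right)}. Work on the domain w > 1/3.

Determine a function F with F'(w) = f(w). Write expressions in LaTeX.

Recover f(w) by differentiating a candidate F(w); any mismatch rules it out.
Check: d/dw[- \frac{e^{\frac{3 w^{3}}{2} - \frac{5 w^{2}}{3} + \frac{2 w}{3} + \frac{1}{2}}}{2} + \frac{1}{3 \left(3 w - 1\right)}] = \frac{- 243 w^{4} e^{\frac{1}{2}} e^{\frac{2 w}{3}} e^{- \frac{5 w^{2}}{3}} e^{\frac{3 w^{3}}{2}} + 342 w^{3} e^{\frac{1}{2}} e^{\frac{2 w}{3}} e^{- \frac{5 w^{2}}{3}} e^{\frac{3 w^{3}}{2}} - 183 w^{2} e^{\frac{1}{2}} e^{\frac{2 w}{3}} e^{- \frac{5 w^{2}}{3}} e^{\frac{3 w^{3}}{2}} + 44 w e^{\frac{1}{2}} e^{\frac{2 w}{3}} e^{- \frac{5 w^{2}}{3}} e^{\frac{3 w^{3}}{2}} - 4 e^{\frac{1}{2}} e^{\frac{2 w}{3}} e^{- \frac{5 w^{2}}{3}} e^{\frac{3 w^{3}}{2}} - 12}{108 w^{2} - 72 w + 12}, which equals f(w).

An antiderivative is F(w) = - \frac{e^{\frac{3 w^{3}}{2} - \frac{5 w^{2}}{3} + \frac{2 w}{3} + \frac{1}{2}}}{2} + \frac{1}{3 \left(3 w - 1\right)}.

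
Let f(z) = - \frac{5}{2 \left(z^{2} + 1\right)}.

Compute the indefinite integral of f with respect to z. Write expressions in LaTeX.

Recover f(z) by differentiating a candidate F(z); any mismatch rules it out.
Check: d/dz[- \frac{5 \operatorname{atan}{\left(z \right)}}{2}] = - \frac{5}{2 z^{2} + 2}, which equals f(z).

F(z) = - \frac{5 \operatorname{atan}{\left(z \right)}}{2} + C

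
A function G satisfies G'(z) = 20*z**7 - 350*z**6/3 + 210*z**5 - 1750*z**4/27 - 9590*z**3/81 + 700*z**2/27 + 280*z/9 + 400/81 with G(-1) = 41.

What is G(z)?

G(z) = 5*z**8/2 - 50*z**7/3 + 35*z**6 - 350*z**5/27 - 4795*z**4/162 + 700*z**3/81 + 140*z**2/9 + 400*z/81 + 121/81

G'(z) matches the chain-rule pattern g'(h)*h' with inner function h(z) = z**2 - 5*z/3 - 2/3; substituting u = h(z) collapses the integral.
A general antiderivative is 5*(z**2 - 5*z/3 - 2/3)**4/2 + C.
The condition gives C = 41 - (40) = 1.
So G(z) = 5*z**8/2 - 50*z**7/3 + 35*z**6 - 350*z**5/27 - 4795*z**4/162 + 700*z**3/81 + 140*z**2/9 + 400*z/81 + 121/81.
Check: d/dz[5*z**8/2 - 50*z**7/3 + 35*z**6 - 350*z**5/27 - 4795*z**4/162 + 700*z**3/81 + 140*z**2/9 + 400*z/81 + 121/81] = 20*z**7 - 350*z**6/3 + 210*z**5 - 1750*z**4/27 - 9590*z**3/81 + 700*z**2/27 + 280*z/9 + 400/81 = G'(z).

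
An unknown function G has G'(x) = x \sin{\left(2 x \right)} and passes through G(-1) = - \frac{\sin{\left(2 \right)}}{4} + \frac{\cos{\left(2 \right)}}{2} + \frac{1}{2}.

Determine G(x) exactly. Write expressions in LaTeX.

The proposed G(x) is checked by its d/dx: the result must match the given G'(x).
A general antiderivative is - \frac{x \cos{\left(2 x \right)}}{2} + \frac{\sin{\left(2 x \right)}}{4} + C.
The condition gives C = - \frac{\sin{\left(2 \right)}}{4} + \frac{\cos{\left(2 \right)}}{2} + \frac{1}{2} - (- \frac{\sin{\left(2 \right)}}{4} + \frac{\cos{\left(2 \right)}}{2}) = \frac{1}{2}.
So G(x) = - \frac{x \cos{\left(2 x \right)}}{2} + \frac{\sin{\left(2 x \right)}}{4} + \frac{1}{2}.
Check: d/dx[- \frac{x \cos{\left(2 x \right)}}{2} + \frac{\sin{\left(2 x \right)}}{4} + \frac{1}{2}] = x \sin{\left(2 x \right)} = G'(x).

G(x) = - \frac{x \cos{\left(2 x \right)}}{2} + \frac{\sin{\left(2 x \right)}}{4} + \frac{1}{2}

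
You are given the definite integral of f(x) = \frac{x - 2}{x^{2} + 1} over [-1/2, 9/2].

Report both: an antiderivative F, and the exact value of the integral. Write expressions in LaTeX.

Recover f(x) by differentiating a candidate F(x); any mismatch rules it out.
F(x) = \frac{\log{\left(x^{2} + 1 \right)}}{2} - 2 \operatorname{atan}{\left(x \right)} is an antiderivative of f.
Check: d/dx[\frac{\log{\left(x^{2} + 1 \right)}}{2} - 2 \operatorname{atan}{\left(x \right)}] = \frac{x - 2}{x^{2} + 1} = f(x).
F(9/2) = - 2 \operatorname{atan}{\left(\frac{9}{2} \right)} + \frac{\log{\left(\frac{85}{4} \right)}}{2}; F(-1/2) = \frac{\log{\left(\frac{5}{4} \right)}}{2} + 2 \operatorname{atan}{\left(\frac{1}{2} \right)}.
Integral = F(9/2) - F(-1/2) = - 2 \operatorname{atan}{\left(\frac{9}{2} \right)} - 2 \operatorname{atan}{\left(\frac{1}{2} \right)} - \frac{\log{\left(\frac{5}{4} \right)}}{2} + \frac{\log{\left(\frac{85}{4} \right)}}{2}.

Antiderivative: F(x) = \frac{\log{\left(x^{2} + 1 \right)}}{2} - 2 \operatorname{atan}{\left(x \right)}; value = - 2 \operatorname{atan}{\left(\frac{9}{2} \right)} - 2 \operatorname{atan}{\left(\frac{1}{2} \right)} - \frac{\log{\left(\frac{5}{4} \right)}}{2} + \frac{\log{\left(\frac{85}{4} \right)}}{2}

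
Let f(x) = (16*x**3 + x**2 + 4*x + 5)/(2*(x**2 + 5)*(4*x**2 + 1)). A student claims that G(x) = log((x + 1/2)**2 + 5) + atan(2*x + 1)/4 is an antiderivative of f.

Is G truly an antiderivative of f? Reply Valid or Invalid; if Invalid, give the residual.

Invalid: d/dx[G] - f = (-128*x**6 - 208*x**5 + 460*x**4 + 392*x**3 + 327*x**2 - 288*x - 25)/(128*x**8 + 256*x**7 + 1536*x**6 + 2080*x**5 + 5032*x**4 + 4184*x**3 + 2844*x**2 + 920*x + 420), which is not 0.

d/dx[G] = (64*x**3 + 100*x**2 + 68*x + 37)/(32*x**4 + 64*x**3 + 216*x**2 + 184*x + 84)
d/dx[G] - f(x) = (-128*x**6 - 208*x**5 + 460*x**4 + 392*x**3 + 327*x**2 - 288*x - 25)/(128*x**8 + 256*x**7 + 1536*x**6 + 2080*x**5 + 5032*x**4 + 4184*x**3 + 2844*x**2 + 920*x + 420) != 0.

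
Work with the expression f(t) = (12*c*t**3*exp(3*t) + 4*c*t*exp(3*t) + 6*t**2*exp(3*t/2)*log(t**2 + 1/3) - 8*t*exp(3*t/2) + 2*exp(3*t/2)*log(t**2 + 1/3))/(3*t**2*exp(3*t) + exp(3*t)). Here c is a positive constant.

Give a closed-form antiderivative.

Whatever form F(t) takes, F'(t) = f(t) is non-negotiable.
Check: d/dt[2*(3*c*t**2*exp(3*t/2) - 2*log(t**2 + 1/3))*exp(-3*t/2)/3] = (12*c*t**3*exp(3*t/2) + 4*c*t*exp(3*t/2) + 6*t**2*log(t**2 + 1/3) - 8*t + 2*log(t**2 + 1/3))/(3*t**2*exp(3*t/2) + exp(3*t/2)), which equals f(t).

An antiderivative is F(t) = 2*(3*c*t**2*exp(3*t/2) - 2*log(t**2 + 1/3))*exp(-3*t/2)/3.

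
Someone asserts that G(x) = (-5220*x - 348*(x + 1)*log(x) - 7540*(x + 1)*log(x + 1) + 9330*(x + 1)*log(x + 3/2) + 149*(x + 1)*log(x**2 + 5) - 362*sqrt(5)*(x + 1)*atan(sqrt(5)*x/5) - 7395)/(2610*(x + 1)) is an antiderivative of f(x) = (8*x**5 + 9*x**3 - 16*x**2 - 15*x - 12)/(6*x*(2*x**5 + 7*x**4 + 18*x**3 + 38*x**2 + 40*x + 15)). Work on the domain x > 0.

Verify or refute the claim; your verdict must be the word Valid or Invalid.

Valid - differentiating G returns exactly f.

d/dx[G] = (8*x**5 + 9*x**3 - 16*x**2 - 15*x - 12)/(12*x**6 + 42*x**5 + 108*x**4 + 228*x**3 + 240*x**2 + 90*x)
This equals f(x) exactly, so the claim holds.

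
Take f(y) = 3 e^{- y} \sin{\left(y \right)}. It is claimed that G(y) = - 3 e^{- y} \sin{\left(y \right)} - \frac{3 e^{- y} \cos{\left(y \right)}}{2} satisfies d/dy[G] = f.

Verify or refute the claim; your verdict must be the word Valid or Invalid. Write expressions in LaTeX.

d/dy[G] = \frac{\left(9 \sin{\left(y \right)} - 3 \cos{\left(y \right)}\right) e^{- y}}{2}
d/dy[G] - f(y) = \frac{\left(3 \sin{\left(y \right)} - 3 \cos{\left(y \right)}\right) e^{- y}}{2} != 0.

Invalid: d/dy[G] - f = \frac{\left(3 \sin{\left(y \right)} - 3 \cos{\left(y \right)}\right) e^{- y}}{2}, which is not 0.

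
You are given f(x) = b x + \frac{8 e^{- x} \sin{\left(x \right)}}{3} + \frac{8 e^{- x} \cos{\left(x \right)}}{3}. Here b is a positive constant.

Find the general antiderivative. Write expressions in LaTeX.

Integrate term by term and add the pieces.
Check: d/dx[\frac{\left(3 b x^{2} e^{x} - 16 \cos{\left(x \right)}\right) e^{- x}}{6}] = \frac{\left(3 b x e^{x} + 8 \sin{\left(x \right)} + 8 \cos{\left(x \right)}\right) e^{- x}}{3}, which equals f(x).

F(x) = \frac{\left(3 b x^{2} e^{x} - 16 \cos{\left(x \right)}\right) e^{- x}}{6} + C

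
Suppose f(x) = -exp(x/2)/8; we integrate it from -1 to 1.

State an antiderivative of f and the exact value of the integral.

A candidate is checked by its d/dx: the result must match f(x).
F(x) = -exp(x/2)/4 is an antiderivative of f.
Check: d/dx[-exp(x/2)/4] = -exp(x/2)/8 = f(x).
F(1) = -exp(1/2)/4; F(-1) = -exp(-1/2)/4.
Integral = F(1) - F(-1) = -exp(1/2)/4 + exp(-1/2)/4.

Antiderivative: F(x) = -exp(x/2)/4; value = -exp(1/2)/4 + exp(-1/2)/4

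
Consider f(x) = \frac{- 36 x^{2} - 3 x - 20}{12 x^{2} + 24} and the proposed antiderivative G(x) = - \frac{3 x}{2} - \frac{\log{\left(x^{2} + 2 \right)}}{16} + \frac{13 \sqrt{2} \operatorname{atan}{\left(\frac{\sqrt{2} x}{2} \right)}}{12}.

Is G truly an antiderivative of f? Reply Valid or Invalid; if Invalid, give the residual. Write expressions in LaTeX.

d/dx[G] = \frac{- 36 x^{2} - 3 x - 20}{24 x^{2} + 48}
d/dx[G] - f(x) = \frac{36 x^{2} + 3 x + 20}{24 x^{2} + 48} != 0.

Invalid: d/dx[G] - f = \frac{36 x^{2} + 3 x + 20}{24 x^{2} + 48}, which is not 0.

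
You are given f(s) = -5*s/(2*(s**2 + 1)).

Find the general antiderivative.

The substitution u = 2*s**2 + 2 works: f is exactly (dF/du)*(du/ds) for that inner function.
Check: d/ds[-5*log(2*s**2 + 2)/4] = -5*s/(2*s**2 + 2), which equals f(s).

F(s) = -5*log(2*s**2 + 2)/4 + C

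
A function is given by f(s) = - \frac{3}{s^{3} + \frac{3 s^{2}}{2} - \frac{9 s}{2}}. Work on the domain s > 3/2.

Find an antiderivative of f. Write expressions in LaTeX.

Factor the denominator (s \left(s + 3\right) \left(2 s - 3\right)) and decompose: f = - \frac{8}{9 \left(2 s - 3\right)} - \frac{2}{9 \left(s + 3\right)} + \frac{2}{3 s}; each piece integrates to a log, atan, or power term.
Check: d/ds[\frac{2 \log{\left(s \right)}}{3} - \frac{4 \log{\left(s - \frac{3}{2} \right)}}{9} - \frac{2 \log{\left(s + 3 \right)}}{9}] = - \frac{6}{2 s^{3} + 3 s^{2} - 9 s}, which equals f(s).

An antiderivative is F(s) = \frac{2 \log{\left(s \right)}}{3} - \frac{4 \log{\left(s - \frac{3}{2} \right)}}{9} - \frac{2 \log{\left(s + 3 \right)}}{9}.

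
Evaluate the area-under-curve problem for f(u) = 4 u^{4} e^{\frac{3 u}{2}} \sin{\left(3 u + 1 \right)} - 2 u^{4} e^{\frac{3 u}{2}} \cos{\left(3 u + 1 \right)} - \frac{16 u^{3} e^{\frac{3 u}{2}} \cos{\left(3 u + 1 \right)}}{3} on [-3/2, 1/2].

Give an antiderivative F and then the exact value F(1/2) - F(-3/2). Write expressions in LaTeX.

Antiderivative: F(u) = - \frac{4 u^{4} e^{\frac{3 u}{2}} \cos{\left(3 u + 1 \right)}}{3}; value = \frac{27 \cos{\left(\frac{7}{2} \right)}}{4 e^{\frac{9}{4}}} - \frac{e^{\frac{3}{4}} \cos{\left(\frac{5}{2} \right)}}{12}

Integrate term by term and add the pieces.
F(u) = - \frac{4 u^{4} e^{\frac{3 u}{2}} \cos{\left(3 u + 1 \right)}}{3} is an antiderivative of f.
Check: d/du[- \frac{4 u^{4} e^{\frac{3 u}{2}} \cos{\left(3 u + 1 \right)}}{3}] = 4 u^{4} e^{\frac{3 u}{2}} \sin{\left(3 u + 1 \right)} - 2 u^{4} e^{\frac{3 u}{2}} \cos{\left(3 u + 1 \right)} - \frac{16 u^{3} e^{\frac{3 u}{2}} \cos{\left(3 u + 1 \right)}}{3} = f(u).
F(1/2) = - \frac{e^{\frac{3}{4}} \cos{\left(\frac{5}{2} \right)}}{12}; F(-3/2) = - \frac{27 \cos{\left(\frac{7}{2} \right)}}{4 e^{\frac{9}{4}}}.
Integral = F(1/2) - F(-3/2) = \frac{27 \cos{\left(\frac{7}{2} \right)}}{4 e^{\frac{9}{4}}} - \frac{e^{\frac{3}{4}} \cos{\left(\frac{5}{2} \right)}}{12}.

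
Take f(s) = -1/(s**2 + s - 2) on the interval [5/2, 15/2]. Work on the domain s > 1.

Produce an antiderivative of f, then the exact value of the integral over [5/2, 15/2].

The denominator factors as (s - 1)*(s + 2); partial fractions split f into directly integrable pieces: 1/(3*(s + 2)) - 1/(3*(s - 1)).
F(s) = -log(s - 1)/3 + log(s + 2)/3 is an antiderivative of f.
Check: d/ds[-log(s - 1)/3 + log(s + 2)/3] = -1/(s**2 + s - 2) = f(s).
F(15/2) = -log(13/2)/3 + log(19/2)/3; F(5/2) = -log(3/2)/3 + log(9/2)/3.
Integral = F(15/2) - F(5/2) = -log(13/2)/3 - log(9/2)/3 + log(3/2)/3 + log(19/2)/3.

Antiderivative: F(s) = -log(s - 1)/3 + log(s + 2)/3; value = -log(13/2)/3 - log(9/2)/3 + log(3/2)/3 + log(19/2)/3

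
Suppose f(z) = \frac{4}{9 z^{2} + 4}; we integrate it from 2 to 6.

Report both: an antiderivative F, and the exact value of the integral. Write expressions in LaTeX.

Antiderivative: F(z) = \frac{2 \operatorname{atan}{\left(\frac{3 z}{2} \right)}}{3}; value = - \frac{2 \operatorname{atan}{\left(3 \right)}}{3} + \frac{2 \operatorname{atan}{\left(9 \right)}}{3}

For F(z) to be correct the identity F'(z) - f(z) = 0 must hold.
F(z) = \frac{2 \operatorname{atan}{\left(\frac{3 z}{2} \right)}}{3} is an antiderivative of f.
Check: d/dz[\frac{2 \operatorname{atan}{\left(\frac{3 z}{2} \right)}}{3}] = \frac{4}{9 z^{2} + 4} = f(z).
F(6) = \frac{2 \operatorname{atan}{\left(9 \right)}}{3}; F(2) = \frac{2 \operatorname{atan}{\left(3 \right)}}{3}.
Integral = F(6) - F(2) = - \frac{2 \operatorname{atan}{\left(3 \right)}}{3} + \frac{2 \operatorname{atan}{\left(9 \right)}}{3}.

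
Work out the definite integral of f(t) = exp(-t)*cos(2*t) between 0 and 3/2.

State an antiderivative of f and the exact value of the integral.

Antiderivative: F(t) = (2*sin(2*t) - cos(2*t))*exp(-t)/5; value = 2*exp(-3/2)*sin(3)/5 - exp(-3/2)*cos(3)/5 + 1/5

Recover f(t) by differentiating a candidate F(t); any mismatch rules it out.
F(t) = (2*sin(2*t) - cos(2*t))*exp(-t)/5 is an antiderivative of f.
Check: d/dt[(2*sin(2*t) - cos(2*t))*exp(-t)/5] = exp(-t)*cos(2*t) = f(t).
F(3/2) = 2*exp(-3/2)*sin(3)/5 - exp(-3/2)*cos(3)/5; F(0) = -1/5.
Integral = F(3/2) - F(0) = 2*exp(-3/2)*sin(3)/5 - exp(-3/2)*cos(3)/5 + 1/5.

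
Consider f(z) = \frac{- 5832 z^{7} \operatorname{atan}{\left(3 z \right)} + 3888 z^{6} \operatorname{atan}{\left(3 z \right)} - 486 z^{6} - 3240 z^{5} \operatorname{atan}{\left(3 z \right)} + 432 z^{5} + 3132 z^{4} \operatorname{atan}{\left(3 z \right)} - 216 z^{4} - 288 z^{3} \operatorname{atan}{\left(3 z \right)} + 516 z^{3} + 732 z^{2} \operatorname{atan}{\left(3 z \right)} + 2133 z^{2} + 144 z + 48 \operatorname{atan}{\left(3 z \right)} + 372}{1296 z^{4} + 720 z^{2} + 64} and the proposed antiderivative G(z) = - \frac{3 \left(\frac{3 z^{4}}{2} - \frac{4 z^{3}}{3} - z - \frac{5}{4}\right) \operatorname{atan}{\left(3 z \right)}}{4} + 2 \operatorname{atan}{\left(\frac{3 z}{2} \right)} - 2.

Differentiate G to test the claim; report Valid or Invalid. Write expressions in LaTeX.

Valid - the claim checks out under differentiation.

d/dz[G] = \frac{- 5832 z^{7} \operatorname{atan}{\left(3 z \right)} + 3888 z^{6} \operatorname{atan}{\left(3 z \right)} - 486 z^{6} - 3240 z^{5} \operatorname{atan}{\left(3 z \right)} + 432 z^{5} + 3132 z^{4} \operatorname{atan}{\left(3 z \right)} - 216 z^{4} - 288 z^{3} \operatorname{atan}{\left(3 z \right)} + 516 z^{3} + 732 z^{2} \operatorname{atan}{\left(3 z \right)} + 2133 z^{2} + 144 z + 48 \operatorname{atan}{\left(3 z \right)} + 372}{1296 z^{4} + 720 z^{2} + 64}
This equals f(z) exactly, so the claim holds.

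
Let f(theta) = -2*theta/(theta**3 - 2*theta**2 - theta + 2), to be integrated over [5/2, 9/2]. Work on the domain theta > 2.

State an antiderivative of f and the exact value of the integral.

Factor the denominator ((theta - 2)*(theta - 1)*(theta + 1)) and decompose: f = 1/(3*(theta + 1)) + 1/(theta - 1) - 4/(3*(theta - 2)); each piece integrates to a log, atan, or power term.
F(theta) = (-4*log(theta - 2) + 3*log(theta - 1) + log(theta + 1))/3 is an antiderivative of f.
Check: d/dtheta[(-4*log(theta - 2) + 3*log(theta - 1) + log(theta + 1))/3] = -2*theta/(theta**3 - 2*theta**2 - theta + 2) = f(theta).
F(9/2) = -4*log(5/2)/3 + log(11/2)/3 + log(7/2); F(5/2) = log(3/2) + log(7/2)/3 + 4*log(2)/3.
Integral = F(9/2) - F(5/2) = -4*log(5/2)/3 - 4*log(2)/3 - log(3/2) + log(11/2)/3 + 2*log(7/2)/3.

Antiderivative: F(theta) = (-4*log(theta - 2) + 3*log(theta - 1) + log(theta + 1))/3; value = -4*log(5/2)/3 - 4*log(2)/3 - log(3/2) + log(11/2)/3 + 2*log(7/2)/3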